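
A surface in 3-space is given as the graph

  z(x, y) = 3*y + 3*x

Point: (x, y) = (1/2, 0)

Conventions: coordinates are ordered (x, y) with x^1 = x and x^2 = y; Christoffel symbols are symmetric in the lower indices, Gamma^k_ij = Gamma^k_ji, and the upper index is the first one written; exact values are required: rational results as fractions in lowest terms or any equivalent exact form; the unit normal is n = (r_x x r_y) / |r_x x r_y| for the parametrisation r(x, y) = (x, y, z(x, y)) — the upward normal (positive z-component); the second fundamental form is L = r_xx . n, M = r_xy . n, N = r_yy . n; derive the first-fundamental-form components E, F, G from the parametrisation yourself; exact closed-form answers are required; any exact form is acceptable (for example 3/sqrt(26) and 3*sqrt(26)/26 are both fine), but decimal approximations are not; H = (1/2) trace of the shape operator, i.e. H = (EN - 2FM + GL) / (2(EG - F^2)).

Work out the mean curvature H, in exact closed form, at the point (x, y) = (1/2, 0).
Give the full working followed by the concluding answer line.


z_x = 3, z_y = 3, z_xx = 0, z_xy = 0, z_yy = 0
E = 10, F = 9, G = 10; answer radicand W^2 = 19
unnormalised second-form numerators: l = 0, m = 0, n = 0; L = l/sqrt(19), and similarly M = m/sqrt(W^2), N = n/sqrt(W^2)
H = (E*n - 2*F*m + G*l) / (2*(EG - F^2)*sqrt(W^2)); E*n - 2*F*m + G*l = 0, EG - F^2 = 19, so H = (0)/sqrt(19)

Answer: H = 0


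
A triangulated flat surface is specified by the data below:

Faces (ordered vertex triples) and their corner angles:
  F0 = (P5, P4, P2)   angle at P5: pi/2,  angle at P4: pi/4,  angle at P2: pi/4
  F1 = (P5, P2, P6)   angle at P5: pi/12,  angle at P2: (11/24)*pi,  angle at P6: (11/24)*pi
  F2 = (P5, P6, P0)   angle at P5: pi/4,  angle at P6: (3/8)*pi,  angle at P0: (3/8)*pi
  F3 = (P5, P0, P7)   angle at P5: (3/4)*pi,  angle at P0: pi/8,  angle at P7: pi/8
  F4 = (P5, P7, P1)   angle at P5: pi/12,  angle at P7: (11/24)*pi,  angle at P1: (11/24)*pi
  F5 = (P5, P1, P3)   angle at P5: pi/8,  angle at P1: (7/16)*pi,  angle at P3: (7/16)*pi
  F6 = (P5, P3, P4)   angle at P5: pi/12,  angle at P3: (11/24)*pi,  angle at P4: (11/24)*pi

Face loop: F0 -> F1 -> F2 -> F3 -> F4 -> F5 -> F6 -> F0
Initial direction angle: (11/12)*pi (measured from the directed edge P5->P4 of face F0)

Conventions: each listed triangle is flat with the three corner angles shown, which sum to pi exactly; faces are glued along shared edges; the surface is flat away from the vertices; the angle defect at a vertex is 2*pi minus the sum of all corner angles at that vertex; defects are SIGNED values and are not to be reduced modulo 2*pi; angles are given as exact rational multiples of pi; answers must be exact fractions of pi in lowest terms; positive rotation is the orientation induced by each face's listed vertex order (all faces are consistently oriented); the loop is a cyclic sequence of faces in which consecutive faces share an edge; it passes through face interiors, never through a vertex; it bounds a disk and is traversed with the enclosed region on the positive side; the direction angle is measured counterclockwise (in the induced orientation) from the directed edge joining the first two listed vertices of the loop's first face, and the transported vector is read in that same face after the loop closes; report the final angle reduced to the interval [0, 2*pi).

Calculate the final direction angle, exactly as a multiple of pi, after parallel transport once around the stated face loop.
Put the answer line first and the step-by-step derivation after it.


Answer: final direction angle = (25/24)*pi

enclosed vertex P5: corner angles sum to (15/8)*pi, defect = 2*pi - (15/8)*pi = pi/8
transport around the loop rotates by the sum of enclosed defects; add to the initial angle mod 2*pi
final angle = (11/12)*pi + pi/8 = (25/24)*pi (mod 2*pi)


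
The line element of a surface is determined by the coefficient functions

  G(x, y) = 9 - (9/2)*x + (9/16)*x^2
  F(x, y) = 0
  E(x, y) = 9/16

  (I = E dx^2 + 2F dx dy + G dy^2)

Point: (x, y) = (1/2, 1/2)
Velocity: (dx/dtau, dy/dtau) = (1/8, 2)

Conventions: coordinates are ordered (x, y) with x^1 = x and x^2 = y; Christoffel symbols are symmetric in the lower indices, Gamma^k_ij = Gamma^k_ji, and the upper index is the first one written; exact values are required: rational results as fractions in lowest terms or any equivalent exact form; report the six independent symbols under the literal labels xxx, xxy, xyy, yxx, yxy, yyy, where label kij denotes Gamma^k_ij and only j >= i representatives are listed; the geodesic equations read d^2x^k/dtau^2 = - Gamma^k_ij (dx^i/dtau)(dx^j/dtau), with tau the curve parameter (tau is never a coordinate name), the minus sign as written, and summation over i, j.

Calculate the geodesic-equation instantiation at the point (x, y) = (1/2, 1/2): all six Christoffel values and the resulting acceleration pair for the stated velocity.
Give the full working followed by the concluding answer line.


E = 9/16, F = 0, G = 441/64 at the point
E_x = 0, E_y = 0, F_x = 0, F_y = 0, G_x = -63/16, G_y = 0
EG - F^2 = 3969/1024;  g^inv = (1024/3969) * [[441/64, 0], [0, 9/16]]
first-kind symbols [ij,l] = (1/2)(d_i g_jl + d_j g_il - d_l g_ij): [xx,x] = E_x/2 = 0, [xx,y] = F_x - E_y/2 = 0, [xy,x] = E_y/2 = 0, [xy,y] = G_x/2 = -63/32, [yy,x] = F_y - G_x/2 = 63/32, [yy,y] = G_y/2 = 0
Gamma^x_ij = (G*[ij,x] - F*[ij,y])/(EG - F^2), Gamma^y_ij = (E*[ij,y] - F*[ij,x])/(EG - F^2)
Gamma_xxx = 0, Gamma_xxy = 0, Gamma_xyy = 7/2, Gamma_yxx = 0, Gamma_yxy = -2/7, Gamma_yyy = 0
d^2x/dtau^2 = -(Gamma_xxx*(1/8)^2 + 2*Gamma_xxy*(1/8)*(2) + Gamma_xyy*(2)^2) = -14
d^2y/dtau^2 = -(Gamma_yxx*(1/8)^2 + 2*Gamma_yxy*(1/8)*(2) + Gamma_yyy*(2)^2) = 1/7

Answer: Gamma_xxx = 0, Gamma_xxy = 0, Gamma_xyy = 7/2, Gamma_yxx = 0, Gamma_yxy = -2/7, Gamma_yyy = 0; accelerations (d^2x/dtau^2, d^2y/dtau^2) = (-14, 1/7)


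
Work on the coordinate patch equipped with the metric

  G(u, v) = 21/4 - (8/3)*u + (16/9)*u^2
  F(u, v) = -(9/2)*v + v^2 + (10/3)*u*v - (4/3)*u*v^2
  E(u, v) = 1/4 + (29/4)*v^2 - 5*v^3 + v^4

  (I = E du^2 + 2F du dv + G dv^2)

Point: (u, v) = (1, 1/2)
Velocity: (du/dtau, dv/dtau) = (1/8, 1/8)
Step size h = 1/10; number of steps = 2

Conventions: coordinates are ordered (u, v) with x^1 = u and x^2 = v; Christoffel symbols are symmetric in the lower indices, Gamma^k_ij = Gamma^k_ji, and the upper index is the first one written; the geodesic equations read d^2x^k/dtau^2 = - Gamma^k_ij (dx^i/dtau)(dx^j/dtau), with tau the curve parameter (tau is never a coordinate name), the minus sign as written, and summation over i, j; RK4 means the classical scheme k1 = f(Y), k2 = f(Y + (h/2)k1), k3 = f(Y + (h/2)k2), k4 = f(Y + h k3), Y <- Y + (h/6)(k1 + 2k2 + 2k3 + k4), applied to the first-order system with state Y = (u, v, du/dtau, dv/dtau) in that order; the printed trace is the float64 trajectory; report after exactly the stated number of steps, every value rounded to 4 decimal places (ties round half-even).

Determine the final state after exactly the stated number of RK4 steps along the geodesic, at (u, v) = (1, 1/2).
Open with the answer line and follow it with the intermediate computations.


Answer: u = 1.0245, v = 0.5249, du/dtau = 0.1206, dv/dtau = 0.1241

f(Y) = (du/dtau, dv/dtau, -Gamma^u_ij Y'^i Y'^j, -Gamma^v_ij Y'^i Y'^j) with the Gammas evaluated at the stage position; h = 0.100000; intermediate values shown to 6 dp
step 0: u = 1.0000, v = 0.5000, du/dtau = 0.1250, dv/dtau = 0.1250
step 1:
  k1: at (u, v) = (1.000000, 0.500000), (du/dtau, dv/dtau) = (0.125000, 0.125000); Gamma_uuu = -0.072893, Gamma_uuv = 1.479119, Gamma_uvv = -1.390787, Gamma_vuu = -0.164009, Gamma_vuv = 0.328018, Gamma_vvv = -0.212604; k1 = (0.125000, 0.125000, -0.023352, -0.004366)
  k2: at (u, v) = (1.006250, 0.506250), (du/dtau, dv/dtau) = (0.123832, 0.124782); Gamma_uuu = -0.071114, Gamma_uuv = 1.459826, Gamma_uvv = -1.368494, Gamma_vuu = -0.162440, Gamma_vuv = 0.327521, Gamma_vvv = -0.209233; k2 = (0.123832, 0.124782, -0.022716, -0.004373)
  k3: at (u, v) = (1.006192, 0.506239), (du/dtau, dv/dtau) = (0.123864, 0.124781); Gamma_uuu = -0.071126, Gamma_uuv = 1.459876, Gamma_uvv = -1.368559, Gamma_vuu = -0.162447, Gamma_vuv = 0.327530, Gamma_vvv = -0.209265; k3 = (0.123864, 0.124781, -0.022727, -0.004374)
  k4: at (u, v) = (1.012386, 0.512478), (du/dtau, dv/dtau) = (0.122727, 0.124563); Gamma_uuu = -0.069371, Gamma_uuv = 1.440908, Gamma_uvv = -1.347108, Gamma_vuu = -0.160827, Gamma_vuv = 0.327024, Gamma_vvv = -0.205996; k4 = (0.122727, 0.124563, -0.022109, -0.004380)
  Y <- Y + (h/6)(k1 + 2k2 + 2k3 + k4): u = 1.0124, v = 0.5125, du/dtau = 0.1227, dv/dtau = 0.1246
step 2:
  k1: at (u, v) = (1.012385, 0.512478), (du/dtau, dv/dtau) = (0.122728, 0.124563); Gamma_uuu = -0.069371, Gamma_uuv = 1.440908, Gamma_uvv = -1.347109, Gamma_vuu = -0.160828, Gamma_vuv = 0.327024, Gamma_vvv = -0.205997; k1 = (0.122728, 0.124563, -0.022109, -0.004380)
  k2: at (u, v) = (1.018522, 0.518706), (du/dtau, dv/dtau) = (0.121622, 0.124344); Gamma_uuu = -0.067641, Gamma_uuv = 1.422262, Gamma_uvv = -1.326468, Gamma_vuu = -0.159158, Gamma_vuv = 0.326511, Gamma_vvv = -0.202829; k2 = (0.121622, 0.124344, -0.021508, -0.004385)
  k3: at (u, v) = (1.018466, 0.518695), (du/dtau, dv/dtau) = (0.121652, 0.124343); Gamma_uuu = -0.067652, Gamma_uuv = 1.422310, Gamma_uvv = -1.326527, Gamma_vuu = -0.159165, Gamma_vuv = 0.326519, Gamma_vvv = -0.202858; k3 = (0.121652, 0.124343, -0.021519, -0.004386)
  k4: at (u, v) = (1.024551, 0.524912), (du/dtau, dv/dtau) = (0.120576, 0.124124); Gamma_uuu = -0.065946, Gamma_uuv = 1.403978, Gamma_uvv = -1.306655, Gamma_vuu = -0.157448, Gamma_vuv = 0.326000, Gamma_vvv = -0.199785; k4 = (0.120576, 0.124124, -0.020935, -0.004391)
  Y <- Y + (h/6)(k1 + 2k2 + 2k3 + k4): u = 1.0245, v = 0.5249, du/dtau = 0.1206, dv/dtau = 0.1241


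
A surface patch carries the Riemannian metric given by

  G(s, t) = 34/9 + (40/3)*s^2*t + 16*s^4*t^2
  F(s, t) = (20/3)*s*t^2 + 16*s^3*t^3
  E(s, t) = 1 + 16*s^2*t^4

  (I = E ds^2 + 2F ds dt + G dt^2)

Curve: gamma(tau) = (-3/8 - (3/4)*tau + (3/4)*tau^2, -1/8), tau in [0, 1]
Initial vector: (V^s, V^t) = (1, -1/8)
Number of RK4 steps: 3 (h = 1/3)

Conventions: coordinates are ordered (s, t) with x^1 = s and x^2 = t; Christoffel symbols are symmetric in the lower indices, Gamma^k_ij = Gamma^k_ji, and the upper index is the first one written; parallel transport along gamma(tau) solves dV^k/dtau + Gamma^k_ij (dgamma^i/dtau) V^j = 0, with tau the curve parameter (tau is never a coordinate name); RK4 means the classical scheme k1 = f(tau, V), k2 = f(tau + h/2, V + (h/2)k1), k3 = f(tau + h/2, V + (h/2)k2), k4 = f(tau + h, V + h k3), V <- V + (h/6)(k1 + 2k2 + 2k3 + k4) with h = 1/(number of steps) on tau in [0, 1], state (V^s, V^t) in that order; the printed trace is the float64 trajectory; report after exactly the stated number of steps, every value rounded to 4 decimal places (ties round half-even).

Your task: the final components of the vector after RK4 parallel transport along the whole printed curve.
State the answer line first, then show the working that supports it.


Answer: V^s = 1.0000, V^t = -0.1250

gamma'(tau) = (-3/4 + (3/2)*tau, 0); f(tau, V)^k = -Gamma^k_ij(gamma(tau)) gamma'^i(tau) V^j; h = 1/3; intermediate values shown to 6 dp
curve data and Christoffel symbols at the stage parameters:
  tau = 0.000000: gamma = (-0.375000, -0.125000), gamma' = (-0.750000, 0.000000); Gamma_sss = -0.000413, Gamma_sst = -0.002477, Gamma_stt = -0.003715, Gamma_tss = 0.028114, Gamma_tst = 0.168681, Gamma_ttt = 0.253022
  tau = 0.166667: gamma = (-0.479167, -0.125000), gamma' = (-0.500000, 0.000000); Gamma_sss = -0.000549, Gamma_sst = -0.004209, Gamma_stt = -0.008068, Gamma_tss = 0.028450, Gamma_tst = 0.218117, Gamma_ttt = 0.418058
  tau = 0.333333: gamma = (-0.541667, -0.125000), gamma' = (-0.250000, 0.000000); Gamma_sss = -0.000639, Gamma_sst = -0.005538, Gamma_stt = -0.011998, Gamma_tss = 0.028688, Gamma_tst = 0.248627, Gamma_ttt = 0.538692
  tau = 0.500000: gamma = (-0.562500, -0.125000), gamma' = (0.000000, 0.000000); Gamma_sss = -0.000671, Gamma_sst = -0.006035, Gamma_stt = -0.013579, Gamma_tss = 0.028773, Gamma_tst = 0.258953, Gamma_ttt = 0.582644
  tau = 0.666667: gamma = (-0.541667, -0.125000), gamma' = (0.250000, 0.000000); Gamma_sss = -0.000639, Gamma_sst = -0.005538, Gamma_stt = -0.011998, Gamma_tss = 0.028688, Gamma_tst = 0.248627, Gamma_ttt = 0.538692
  tau = 0.833333: gamma = (-0.479167, -0.125000), gamma' = (0.500000, 0.000000); Gamma_sss = -0.000549, Gamma_sst = -0.004209, Gamma_stt = -0.008068, Gamma_tss = 0.028450, Gamma_tst = 0.218117, Gamma_ttt = 0.418058
  tau = 1.000000: gamma = (-0.375000, -0.125000), gamma' = (0.750000, 0.000000); Gamma_sss = -0.000413, Gamma_sst = -0.002477, Gamma_stt = -0.003715, Gamma_tss = 0.028114, Gamma_tst = 0.168681, Gamma_ttt = 0.253022
step 0: V^s = 1.0000, V^t = -0.1250
step 1: k1 = (-0.000077, 0.005271), k2 = (-0.000013, 0.000688), k3 = (-0.000012, 0.000605), k4 = (0.000013, -0.000585); V <- V + (h/6)(k1 + 2k2 + 2k3 + k4): V^s = 1.0000, V^t = -0.1246
step 2: k1 = (0.000013, -0.000573), k2 = (0.000000, 0.000000), k3 = (0.000000, 0.000000), k4 = (-0.000013, 0.000573); V <- V + (h/6)(k1 + 2k2 + 2k3 + k4): V^s = 1.0000, V^t = -0.1246
step 3: k1 = (-0.000013, 0.000573), k2 = (0.000012, -0.000647), k3 = (0.000012, -0.000625), k4 = (0.000078, -0.005296); V <- V + (h/6)(k1 + 2k2 + 2k3 + k4): V^s = 1.0000, V^t = -0.1250


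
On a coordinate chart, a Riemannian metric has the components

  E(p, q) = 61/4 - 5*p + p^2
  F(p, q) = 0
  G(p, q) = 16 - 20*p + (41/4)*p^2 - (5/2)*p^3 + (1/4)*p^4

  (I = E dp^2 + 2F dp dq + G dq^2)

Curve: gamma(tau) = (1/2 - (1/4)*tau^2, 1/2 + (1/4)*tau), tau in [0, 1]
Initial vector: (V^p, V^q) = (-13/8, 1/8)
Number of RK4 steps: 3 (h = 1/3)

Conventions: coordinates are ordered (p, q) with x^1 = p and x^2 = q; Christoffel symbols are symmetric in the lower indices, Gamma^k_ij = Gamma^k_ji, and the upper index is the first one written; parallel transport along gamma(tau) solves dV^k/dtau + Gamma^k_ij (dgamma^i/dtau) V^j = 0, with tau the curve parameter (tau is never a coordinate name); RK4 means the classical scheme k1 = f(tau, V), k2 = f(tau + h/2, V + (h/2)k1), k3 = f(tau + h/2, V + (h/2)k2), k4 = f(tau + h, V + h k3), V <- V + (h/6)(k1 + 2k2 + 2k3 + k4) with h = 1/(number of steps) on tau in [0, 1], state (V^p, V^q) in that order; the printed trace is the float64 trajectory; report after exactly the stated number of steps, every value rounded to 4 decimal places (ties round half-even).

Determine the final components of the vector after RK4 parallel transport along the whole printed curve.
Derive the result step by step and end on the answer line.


gamma'(tau) = (-(1/2)*tau, 1/4); f(tau, V)^k = -Gamma^k_ij(gamma(tau)) gamma'^i(tau) V^j; h = 1/3; intermediate values shown to 6 dp
curve data and Christoffel symbols at the stage parameters:
  tau = 0.000000: gamma = (0.500000, 0.500000), gamma' = (0.000000, 0.250000); Gamma_ppp = -0.153846, Gamma_ppq = 0.000000, Gamma_pqq = 0.442308, Gamma_qpp = 0.000000, Gamma_qpq = -0.695652, Gamma_qqq = 0.000000
  tau = 0.166667: gamma = (0.493056, 0.541667), gamma' = (-0.083333, 0.250000); Gamma_ppp = -0.154051, Gamma_ppq = 0.000000, Gamma_pqq = 0.445039, Gamma_qpp = 0.000000, Gamma_qpq = -0.694706, Gamma_qqq = 0.000000
  tau = 0.333333: gamma = (0.472222, 0.583333), gamma' = (-0.166667, 0.250000); Gamma_ppp = -0.154652, Gamma_ppq = 0.000000, Gamma_pqq = 0.453276, Gamma_qpp = 0.000000, Gamma_qpq = -0.691852, Gamma_qqq = 0.000000
  tau = 0.500000: gamma = (0.437500, 0.625000), gamma' = (-0.250000, 0.250000); Gamma_ppp = -0.155615, Gamma_ppq = 0.000000, Gamma_pqq = 0.467147, Gamma_qpp = 0.000000, Gamma_qpq = -0.687053, Gamma_qqq = 0.000000
  tau = 0.666667: gamma = (0.388889, 0.666667), gamma' = (-0.333333, 0.250000); Gamma_ppp = -0.156881, Gamma_ppq = 0.000000, Gamma_pqq = 0.486863, Gamma_qpp = 0.000000, Gamma_qpq = -0.680259, Gamma_qqq = 0.000000
  tau = 0.833333: gamma = (0.326389, 0.708333), gamma' = (-0.416667, 0.250000); Gamma_ppp = -0.158374, Gamma_ppq = 0.000000, Gamma_pqq = 0.512701, Gamma_qpp = 0.000000, Gamma_qpq = -0.671429, Gamma_qqq = 0.000000
  tau = 1.000000: gamma = (0.250000, 0.750000), gamma' = (-0.500000, 0.250000); Gamma_ppp = -0.160000, Gamma_ppq = 0.000000, Gamma_pqq = 0.545000, Gamma_qpp = 0.000000, Gamma_qpq = -0.660550, Gamma_qqq = 0.000000
step 0: V^p = -1.6250, V^q = 0.1250
step 1: k1 = (-0.013822, -0.282609), k2 = (0.012224, -0.287134), k3 = (0.012252, -0.286336), k4 = (0.038431, -0.283766); V <- V + (h/6)(k1 + 2k2 + 2k3 + k4): V^p = -1.6209, V^q = 0.0298
step 2: k1 = (0.038401, -0.283796), k2 = (0.064852, -0.274311), k3 = (0.064496, -0.273825), k4 = (0.091120, -0.258068); V <- V + (h/6)(k1 + 2k2 + 2k3 + k4): V^p = -1.5993, V^q = -0.0612
step 3: k1 = (0.091084, -0.258117), k2 = (0.117895, -0.236759), k3 = (0.117144, -0.237005), k4 = (0.143925, -0.211361); V <- V + (h/6)(k1 + 2k2 + 2k3 + k4): V^p = -1.5602, V^q = -0.1399

Answer: V^p = -1.5602, V^q = -0.1399


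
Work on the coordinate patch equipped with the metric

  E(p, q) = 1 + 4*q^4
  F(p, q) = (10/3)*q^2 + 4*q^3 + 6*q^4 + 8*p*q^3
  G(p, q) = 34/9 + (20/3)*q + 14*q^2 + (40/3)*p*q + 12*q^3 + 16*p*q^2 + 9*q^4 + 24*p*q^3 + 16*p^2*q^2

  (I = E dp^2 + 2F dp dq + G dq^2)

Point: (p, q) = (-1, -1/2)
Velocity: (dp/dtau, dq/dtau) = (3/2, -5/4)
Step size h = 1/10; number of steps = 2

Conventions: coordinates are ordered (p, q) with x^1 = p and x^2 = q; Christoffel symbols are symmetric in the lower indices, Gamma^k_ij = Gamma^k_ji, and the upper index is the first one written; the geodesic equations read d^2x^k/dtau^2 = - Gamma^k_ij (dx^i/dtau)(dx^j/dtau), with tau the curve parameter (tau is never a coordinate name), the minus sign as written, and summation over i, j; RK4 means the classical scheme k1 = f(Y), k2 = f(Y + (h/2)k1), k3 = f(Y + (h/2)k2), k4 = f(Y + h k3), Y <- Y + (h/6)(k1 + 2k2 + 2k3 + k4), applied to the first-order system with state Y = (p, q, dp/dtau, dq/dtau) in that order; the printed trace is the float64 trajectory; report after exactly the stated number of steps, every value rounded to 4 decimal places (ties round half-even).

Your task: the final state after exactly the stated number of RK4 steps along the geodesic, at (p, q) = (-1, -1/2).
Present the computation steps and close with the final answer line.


f(Y) = (dp/dtau, dq/dtau, -Gamma^p_ij Y'^i Y'^j, -Gamma^q_ij Y'^i Y'^j) with the Gammas evaluated at the stage position; h = 0.100000; intermediate values shown to 6 dp
step 0: p = -1.0000, q = -0.5000, dp/dtau = 1.5000, dq/dtau = -1.2500
step 1:
  k1: at (p, q) = (-1.000000, -0.500000), (dp/dtau, dq/dtau) = (1.500000, -1.250000); Gamma_ppp = 0.000000, Gamma_ppq = -0.077378, Gamma_pqq = -0.193444, Gamma_qpp = 0.000000, Gamma_qpq = -0.528748, Gamma_qqq = -1.321870; k1 = (1.500000, -1.250000, 0.012090, 0.082617)
  k2: at (p, q) = (-0.925000, -0.562500), (dp/dtau, dq/dtau) = (1.500605, -1.245869); Gamma_ppp = 0.000000, Gamma_ppq = -0.100549, Gamma_pqq = -0.226793, Gamma_qpp = 0.000000, Gamma_qpq = -0.567582, Gamma_qqq = -1.280213; k2 = (1.500605, -1.245869, -0.023937, -0.135120)
  k3: at (p, q) = (-0.924970, -0.562293), (dp/dtau, dq/dtau) = (1.498803, -1.256756); Gamma_ppp = 0.000000, Gamma_ppq = -0.100499, Gamma_pqq = -0.226703, Gamma_qpp = 0.000000, Gamma_qpq = -0.567539, Gamma_qqq = -1.280244; k3 = (1.498803, -1.256756, -0.020542, -0.116006)
  k4: at (p, q) = (-0.850120, -0.625676), (dp/dtau, dq/dtau) = (1.497946, -1.261601); Gamma_ppp = 0.000000, Gamma_ppq = -0.126978, Gamma_pqq = -0.261523, Gamma_qpp = 0.000000, Gamma_qpq = -0.602881, Gamma_qqq = -1.241686; k4 = (1.497946, -1.261601, -0.063681, -0.302349)
  Y <- Y + (h/6)(k1 + 2k2 + 2k3 + k4): p = -0.8501, q = -0.6253, dp/dtau = 1.4977, dq/dtau = -1.2620
step 2:
  k1: at (p, q) = (-0.850054, -0.625281), (dp/dtau, dq/dtau) = (1.497658, -1.262033); Gamma_ppp = 0.000000, Gamma_ppq = -0.126885, Gamma_pqq = -0.261363, Gamma_qpp = 0.000000, Gamma_qpq = -0.602843, Gamma_qqq = -1.241758; k1 = (1.497658, -1.262033, -0.063371, -0.301079)
  k2: at (p, q) = (-0.775171, -0.688383), (dp/dtau, dq/dtau) = (1.494489, -1.277087); Gamma_ppp = 0.000000, Gamma_ppq = -0.156362, Gamma_pqq = -0.297046, Gamma_qpp = 0.000000, Gamma_qpq = -0.634523, Gamma_qqq = -1.205426; k2 = (1.494489, -1.277087, -0.112394, -0.456100)
  k3: at (p, q) = (-0.775330, -0.689135), (dp/dtau, dq/dtau) = (1.492038, -1.284838); Gamma_ppp = 0.000000, Gamma_ppq = -0.156523, Gamma_pqq = -0.297319, Gamma_qpp = 0.000000, Gamma_qpq = -0.634509, Gamma_qqq = -1.205269; k3 = (1.492038, -1.284838, -0.109299, -0.443074)
  k4: at (p, q) = (-0.700850, -0.753765), (dp/dtau, dq/dtau) = (1.486728, -1.306341); Gamma_ppp = 0.000000, Gamma_ppq = -0.189228, Gamma_pqq = -0.334264, Gamma_qpp = 0.000000, Gamma_qpq = -0.662230, Gamma_qqq = -1.169805; k4 = (1.486728, -1.306341, -0.164596, -0.576029)
  Y <- Y + (h/6)(k1 + 2k2 + 2k3 + k4): p = -0.7008, q = -0.7535, dp/dtau = 1.4865, dq/dtau = -1.3066

Answer: p = -0.7008, q = -0.7535, dp/dtau = 1.4865, dq/dtau = -1.3066


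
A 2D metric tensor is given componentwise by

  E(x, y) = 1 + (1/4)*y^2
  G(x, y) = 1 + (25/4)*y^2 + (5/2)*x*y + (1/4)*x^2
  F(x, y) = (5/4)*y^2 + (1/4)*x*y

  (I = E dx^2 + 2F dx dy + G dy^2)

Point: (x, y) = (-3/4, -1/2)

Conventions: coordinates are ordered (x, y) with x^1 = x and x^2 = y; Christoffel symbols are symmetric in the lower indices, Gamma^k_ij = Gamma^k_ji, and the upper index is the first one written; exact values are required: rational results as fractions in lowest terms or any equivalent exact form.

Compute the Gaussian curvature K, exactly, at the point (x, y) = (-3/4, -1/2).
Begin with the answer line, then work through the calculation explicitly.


Answer: K = -1024/56169

E = 17/16, F = 13/32, G = 233/64, EG - F^2 = 237/64 at the point
E_x = 0, E_y = -1/4, F_x = -1/8, F_y = -23/16, G_x = -13/8, G_y = -65/8
E_yy = 1/2, F_xy = 1/4, G_xx = 1/2
The intrinsic route: Brioschi's K = (det M1 - det M2)/(EG - F^2)^2.
M1 = [[-E_yy/2 + F_xy - G_xx/2, E_x/2, F_x - E_y/2], [F_y - G_x/2, E, F], [G_y/2, F, G]] = [[-1/4, 0, 0], [-5/8, 17/16, 13/32], [-65/16, 13/32, 233/64]]; det M1 = -237/256
M2 = [[0, E_y/2, G_x/2], [E_y/2, E, F], [G_x/2, F, G]] = [[0, -1/8, -13/16], [-1/8, 17/16, 13/32], [-13/16, 13/32, 233/64]]; det M2 = -173/256
det M1 - det M2 = -1/4; K = -1/4 / (237/64)^2 = -1024/56169


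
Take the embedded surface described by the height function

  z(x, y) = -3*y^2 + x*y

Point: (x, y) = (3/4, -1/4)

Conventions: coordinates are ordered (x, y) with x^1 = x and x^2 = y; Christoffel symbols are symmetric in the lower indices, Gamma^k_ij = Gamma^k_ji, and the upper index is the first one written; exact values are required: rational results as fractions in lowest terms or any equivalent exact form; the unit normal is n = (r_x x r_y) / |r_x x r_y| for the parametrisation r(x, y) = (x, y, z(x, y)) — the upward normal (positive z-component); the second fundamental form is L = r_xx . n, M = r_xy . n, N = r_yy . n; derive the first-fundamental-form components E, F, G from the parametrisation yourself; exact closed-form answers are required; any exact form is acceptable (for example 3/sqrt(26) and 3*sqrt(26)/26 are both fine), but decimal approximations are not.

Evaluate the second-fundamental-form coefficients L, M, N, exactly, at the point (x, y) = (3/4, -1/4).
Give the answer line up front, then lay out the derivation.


Answer: L = 0, M = 2*sqrt(2)/7, N = -12*sqrt(2)/7

z_x = -1/4, z_y = 9/4, z_xx = 0, z_xy = 1, z_yy = -6
E = 17/16, F = -9/16, G = 97/16; answer radicand W^2 = 49/8
unnormalised second-form numerators: l = 0, m = 1, n = -6; L = l/sqrt(49/8), and similarly M = m/sqrt(W^2), N = n/sqrt(W^2)


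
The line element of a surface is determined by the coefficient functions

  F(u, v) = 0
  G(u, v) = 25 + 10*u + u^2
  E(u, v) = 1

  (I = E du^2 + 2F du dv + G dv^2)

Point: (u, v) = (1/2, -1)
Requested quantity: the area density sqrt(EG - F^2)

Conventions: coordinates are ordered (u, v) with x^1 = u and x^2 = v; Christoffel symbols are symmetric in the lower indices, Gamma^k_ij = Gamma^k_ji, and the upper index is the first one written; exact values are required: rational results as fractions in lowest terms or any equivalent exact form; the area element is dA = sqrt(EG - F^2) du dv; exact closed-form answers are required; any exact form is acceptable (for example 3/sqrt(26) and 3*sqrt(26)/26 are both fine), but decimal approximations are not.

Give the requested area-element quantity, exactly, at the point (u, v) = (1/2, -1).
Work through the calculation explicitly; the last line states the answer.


E = 1, F = 0, G = 121/4; EG - F^2 = 121/4

Answer: sqrt(EG - F^2) = 11/2


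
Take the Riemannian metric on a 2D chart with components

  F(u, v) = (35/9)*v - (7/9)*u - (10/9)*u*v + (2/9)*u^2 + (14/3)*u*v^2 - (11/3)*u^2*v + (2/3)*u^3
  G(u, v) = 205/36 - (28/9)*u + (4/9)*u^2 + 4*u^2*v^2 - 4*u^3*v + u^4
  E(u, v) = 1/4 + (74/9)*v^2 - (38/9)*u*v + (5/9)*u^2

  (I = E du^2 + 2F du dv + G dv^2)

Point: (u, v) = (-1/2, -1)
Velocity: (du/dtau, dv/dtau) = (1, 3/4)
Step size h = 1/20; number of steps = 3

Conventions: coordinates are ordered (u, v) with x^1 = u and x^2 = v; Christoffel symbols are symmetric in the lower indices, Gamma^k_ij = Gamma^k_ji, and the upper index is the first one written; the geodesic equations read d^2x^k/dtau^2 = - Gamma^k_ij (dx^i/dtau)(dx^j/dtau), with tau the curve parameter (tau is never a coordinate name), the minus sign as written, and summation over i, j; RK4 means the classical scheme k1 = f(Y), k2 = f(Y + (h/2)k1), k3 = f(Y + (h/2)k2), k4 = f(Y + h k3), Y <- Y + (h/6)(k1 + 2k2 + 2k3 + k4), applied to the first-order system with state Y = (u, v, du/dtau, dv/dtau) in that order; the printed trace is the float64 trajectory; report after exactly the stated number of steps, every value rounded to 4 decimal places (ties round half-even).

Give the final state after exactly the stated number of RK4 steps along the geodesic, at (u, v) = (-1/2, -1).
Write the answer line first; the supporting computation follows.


Answer: u = -0.3510, v = -0.8952, du/dtau = 0.9881, dv/dtau = 0.6449

f(Y) = (du/dtau, dv/dtau, -Gamma^u_ij Y'^i Y'^j, -Gamma^v_ij Y'^i Y'^j) with the Gammas evaluated at the stage position; h = 0.050000; intermediate values shown to 6 dp
step 0: u = -0.5000, v = -1.0000, du/dtau = 1.0000, dv/dtau = 0.7500
step 1:
  k1: at (u, v) = (-0.500000, -1.000000), (du/dtau, dv/dtau) = (1.000000, 0.750000); Gamma_uuu = 2.955018, Gamma_uuv = -3.325982, Gamma_uvv = 3.803318, Gamma_vuu = 3.158961, Gamma_vuv = -2.627675, Gamma_vvv = 2.545336; k1 = (1.000000, 0.750000, -0.105412, -0.649199)
  k2: at (u, v) = (-0.475000, -0.981250), (du/dtau, dv/dtau) = (0.997365, 0.733770); Gamma_uuu = 2.870198, Gamma_uuv = -3.246439, Gamma_uvv = 3.692090, Gamma_vuu = 3.078974, Gamma_vuv = -2.536759, Gamma_vvv = 2.435409; k2 = (0.997365, 0.733770, -0.091255, -0.661052)
  k3: at (u, v) = (-0.475066, -0.981656), (du/dtau, dv/dtau) = (0.997719, 0.733474); Gamma_uuu = 2.871605, Gamma_uuv = -3.246563, Gamma_uvv = 3.691209, Gamma_vuu = 3.081537, Gamma_vuv = -2.538074, Gamma_vvv = 2.436047; k3 = (0.997719, 0.733474, -0.092655, -0.663320)
  k4: at (u, v) = (-0.450114, -0.963326), (du/dtau, dv/dtau) = (0.995367, 0.716834); Gamma_uuu = 2.791488, Gamma_uuv = -3.171295, Gamma_uvv = 3.583589, Gamma_vuu = 3.006879, Gamma_vuv = -2.451732, Gamma_vvv = 2.330827; k4 = (0.995367, 0.716834, -0.081593, -0.678095)
  Y <- Y + (h/6)(k1 + 2k2 + 2k3 + k4): u = -0.4501, v = -0.9633, du/dtau = 0.9954, dv/dtau = 0.7169
step 2:
  k1: at (u, v) = (-0.450121, -0.963322), (du/dtau, dv/dtau) = (0.995376, 0.716866); Gamma_uuu = 2.791481, Gamma_uuv = -3.171318, Gamma_uvv = 3.583647, Gamma_vuu = 3.006842, Gamma_vuv = -2.451729, Gamma_vvv = 2.330847; k1 = (0.995376, 0.716866, -0.081555, -0.678046)
  k2: at (u, v) = (-0.425236, -0.945401), (du/dtau, dv/dtau) = (0.993338, 0.699915); Gamma_uuu = 2.715706, Gamma_uuv = -3.100029, Gamma_uvv = 3.479375, Gamma_vuu = 2.937101, Gamma_vuv = -2.369614, Gamma_vvv = 2.230023; k2 = (0.993338, 0.699915, -0.073518, -0.695583)
  k3: at (u, v) = (-0.425287, -0.945824), (du/dtau, dv/dtau) = (0.993538, 0.699477); Gamma_uuu = 2.716981, Gamma_uuv = -3.099926, Gamma_uvv = 3.478163, Gamma_vuu = 2.939647, Gamma_vuv = -2.370792, Gamma_vvv = 2.230466; k3 = (0.993538, 0.699477, -0.075105, -0.697879)
  k4: at (u, v) = (-0.400444, -0.928348), (du/dtau, dv/dtau) = (0.991621, 0.681972); Gamma_uuu = 2.645151, Gamma_uuv = -3.032009, Gamma_uvv = 3.376359, Gamma_vuu = 2.874682, Gamma_vuv = -2.292493, Gamma_vvv = 2.133482; k4 = (0.991621, 0.681972, -0.070466, -0.718330)
  Y <- Y + (h/6)(k1 + 2k2 + 2k3 + k4): u = -0.4004, v = -0.9283, du/dtau = 0.9916, dv/dtau = 0.6820
step 3:
  k1: at (u, v) = (-0.400448, -0.928342), (du/dtau, dv/dtau) = (0.991633, 0.682006); Gamma_uuu = 2.645137, Gamma_uuv = -3.032027, Gamma_uvv = 3.376411, Gamma_vuu = 2.874637, Gamma_vuv = -2.292483, Gamma_vvv = 2.133493; k1 = (0.991633, 0.682006, -0.070418, -0.718279)
  k2: at (u, v) = (-0.375657, -0.911292), (du/dtau, dv/dtau) = (0.989872, 0.664049); Gamma_uuu = 2.576920, Gamma_uuv = -2.967235, Gamma_uvv = 3.276866, Gamma_vuu = 2.814061, Gamma_vuv = -2.217683, Gamma_vvv = 2.040076; k2 = (0.989872, 0.664049, -0.069091, -0.741473)
  k3: at (u, v) = (-0.375701, -0.911741), (du/dtau, dv/dtau) = (0.989905, 0.663469); Gamma_uuu = 2.578093, Gamma_uuv = -2.966931, Gamma_uvv = 3.275362, Gamma_vuu = 2.816626, Gamma_vuv = -2.218754, Gamma_vvv = 2.040362; k3 = (0.989905, 0.663469, -0.070899, -0.743769)
  k4: at (u, v) = (-0.350952, -0.895169), (du/dtau, dv/dtau) = (0.988088, 0.644817); Gamma_uuu = 2.513181, Gamma_uuv = -2.904746, Gamma_uvv = 3.177320, Gamma_vuu = 2.760394, Gamma_vuv = -2.147135, Gamma_vvv = 1.950075; k4 = (0.988088, 0.644817, -0.073321, -0.769807)
  Y <- Y + (h/6)(k1 + 2k2 + 2k3 + k4): u = -0.3510, v = -0.8952, du/dtau = 0.9881, dv/dtau = 0.6449


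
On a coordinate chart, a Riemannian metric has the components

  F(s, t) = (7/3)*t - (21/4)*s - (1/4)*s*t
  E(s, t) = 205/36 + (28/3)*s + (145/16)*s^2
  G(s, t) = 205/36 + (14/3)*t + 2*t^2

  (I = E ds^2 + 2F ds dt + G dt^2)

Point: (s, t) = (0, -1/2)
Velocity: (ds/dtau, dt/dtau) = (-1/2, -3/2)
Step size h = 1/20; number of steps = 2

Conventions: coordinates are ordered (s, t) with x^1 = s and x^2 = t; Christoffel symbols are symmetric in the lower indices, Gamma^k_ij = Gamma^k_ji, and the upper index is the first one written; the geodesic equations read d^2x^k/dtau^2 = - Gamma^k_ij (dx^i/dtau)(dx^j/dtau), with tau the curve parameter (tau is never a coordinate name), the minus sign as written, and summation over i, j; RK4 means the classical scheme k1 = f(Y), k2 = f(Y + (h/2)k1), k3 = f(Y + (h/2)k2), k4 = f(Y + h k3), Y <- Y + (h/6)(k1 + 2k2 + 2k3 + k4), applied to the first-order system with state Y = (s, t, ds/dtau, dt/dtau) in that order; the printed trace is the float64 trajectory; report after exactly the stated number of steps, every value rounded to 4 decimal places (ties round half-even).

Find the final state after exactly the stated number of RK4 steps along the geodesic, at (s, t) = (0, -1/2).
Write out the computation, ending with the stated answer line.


f(Y) = (ds/dtau, dt/dtau, -Gamma^s_ij Y'^i Y'^j, -Gamma^t_ij Y'^i Y'^j) with the Gammas evaluated at the stage position; h = 0.050000; intermediate values shown to 6 dp
step 0: s = 0.0000, t = -0.5000, ds/dtau = -0.5000, dt/dtau = -1.5000
step 1:
  k1: at (s, t) = (0.000000, -0.500000), (ds/dtau, dt/dtau) = (-0.500000, -1.500000); Gamma_sss = 0.583704, Gamma_sst = 0.000000, Gamma_stt = 0.512214, Gamma_tss = -1.150967, Gamma_tst = 0.000000, Gamma_ttt = 0.500094; k1 = (-0.500000, -1.500000, -1.298408, -0.837469)
  k2: at (s, t) = (-0.012500, -0.537500), (ds/dtau, dt/dtau) = (-0.532460, -1.520937); Gamma_sss = 0.564257, Gamma_sst = 0.000000, Gamma_stt = 0.525554, Gamma_tss = -1.180692, Gamma_tst = 0.000000, Gamma_ttt = 0.500504; k2 = (-0.532460, -1.520937, -1.375712, -0.823048)
  k3: at (s, t) = (-0.013312, -0.538023), (ds/dtau, dt/dtau) = (-0.534393, -1.520576); Gamma_sss = 0.564122, Gamma_sst = 0.000000, Gamma_stt = 0.525941, Gamma_tss = -1.181552, Gamma_tst = 0.000000, Gamma_ttt = 0.500114; k3 = (-0.534393, -1.520576, -1.377155, -0.818917)
  k4: at (s, t) = (-0.026720, -0.576029), (ds/dtau, dt/dtau) = (-0.568858, -1.540946); Gamma_sss = 0.542986, Gamma_sst = 0.000000, Gamma_stt = 0.539899, Gamma_tss = -1.212629, Gamma_tst = 0.000000, Gamma_ttt = 0.499540; k4 = (-0.568858, -1.540946, -1.457708, -0.793760)
  Y <- Y + (h/6)(k1 + 2k2 + 2k3 + k4): s = -0.0267, t = -0.5760, ds/dtau = -0.5688, dt/dtau = -1.5410
step 2:
  k1: at (s, t) = (-0.026688, -0.576033), (ds/dtau, dt/dtau) = (-0.568849, -1.540960); Gamma_sss = 0.542977, Gamma_sst = 0.000000, Gamma_stt = 0.539890, Gamma_tss = -1.212610, Gamma_tst = 0.000000, Gamma_ttt = 0.499562; k1 = (-0.568849, -1.540960, -1.457702, -0.793851)
  k2: at (s, t) = (-0.040909, -0.614557), (ds/dtau, dt/dtau) = (-0.605291, -1.560806); Gamma_sss = 0.519972, Gamma_sst = 0.000000, Gamma_stt = 0.554414, Gamma_tss = -1.244920, Gamma_tst = 0.000000, Gamma_ttt = 0.497964; k2 = (-0.605291, -1.560806, -1.541123, -0.756986)
  k3: at (s, t) = (-0.041820, -0.615053), (ds/dtau, dt/dtau) = (-0.607377, -1.559884); Gamma_sss = 0.519789, Gamma_sst = 0.000000, Gamma_stt = 0.554826, Gamma_tss = -1.245835, Gamma_tst = 0.000000, Gamma_ttt = 0.497440; k3 = (-0.607377, -1.559884, -1.541779, -0.750795)
  k4: at (s, t) = (-0.057057, -0.654027), (ds/dtau, dt/dtau) = (-0.645938, -1.578499); Gamma_sss = 0.494753, Gamma_sst = 0.000000, Gamma_stt = 0.569922, Gamma_tss = -1.279384, Gamma_tst = 0.000000, Gamma_ttt = 0.494483; k4 = (-0.645938, -1.578499, -1.626480, -0.698280)
  Y <- Y + (h/6)(k1 + 2k2 + 2k3 + k4): s = -0.0570, t = -0.6540, ds/dtau = -0.6459, dt/dtau = -1.5785

Answer: s = -0.0570, t = -0.6540, ds/dtau = -0.6459, dt/dtau = -1.5785


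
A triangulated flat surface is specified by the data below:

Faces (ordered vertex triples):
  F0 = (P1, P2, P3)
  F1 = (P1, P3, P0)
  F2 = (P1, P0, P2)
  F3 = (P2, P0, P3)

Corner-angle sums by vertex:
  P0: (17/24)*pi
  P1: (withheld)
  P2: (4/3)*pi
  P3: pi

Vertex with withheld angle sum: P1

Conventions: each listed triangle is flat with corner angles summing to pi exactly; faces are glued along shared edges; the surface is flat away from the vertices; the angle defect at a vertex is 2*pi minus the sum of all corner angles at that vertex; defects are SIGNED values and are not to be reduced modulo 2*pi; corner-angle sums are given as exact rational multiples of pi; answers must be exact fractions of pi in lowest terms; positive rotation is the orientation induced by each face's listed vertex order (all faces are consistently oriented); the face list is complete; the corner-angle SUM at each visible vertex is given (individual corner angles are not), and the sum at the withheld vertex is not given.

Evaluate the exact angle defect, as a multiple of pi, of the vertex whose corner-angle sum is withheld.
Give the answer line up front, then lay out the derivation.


Answer: defect(P1) = (25/24)*pi

V = 4, E = 6, F = 4; chi = V - E + F = 2
Gauss-Bonnet: total defect = 2*pi*chi = 4*pi; visible defects sum to (71/24)*pi


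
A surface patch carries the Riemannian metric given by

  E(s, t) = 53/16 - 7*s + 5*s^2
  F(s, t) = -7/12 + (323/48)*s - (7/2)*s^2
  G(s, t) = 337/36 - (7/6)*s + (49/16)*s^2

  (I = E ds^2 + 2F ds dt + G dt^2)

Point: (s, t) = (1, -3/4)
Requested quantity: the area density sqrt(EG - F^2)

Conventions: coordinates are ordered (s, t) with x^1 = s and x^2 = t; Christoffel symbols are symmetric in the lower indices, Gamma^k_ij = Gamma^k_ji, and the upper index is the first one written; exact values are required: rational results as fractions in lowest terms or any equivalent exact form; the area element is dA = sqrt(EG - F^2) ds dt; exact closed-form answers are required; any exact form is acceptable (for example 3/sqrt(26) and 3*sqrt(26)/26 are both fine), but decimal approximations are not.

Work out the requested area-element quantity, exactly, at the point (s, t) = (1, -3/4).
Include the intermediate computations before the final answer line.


E = 21/16, F = 127/48, G = 1621/144; EG - F^2 = 2239/288

Answer: sqrt(EG - F^2) = sqrt(4478)/24


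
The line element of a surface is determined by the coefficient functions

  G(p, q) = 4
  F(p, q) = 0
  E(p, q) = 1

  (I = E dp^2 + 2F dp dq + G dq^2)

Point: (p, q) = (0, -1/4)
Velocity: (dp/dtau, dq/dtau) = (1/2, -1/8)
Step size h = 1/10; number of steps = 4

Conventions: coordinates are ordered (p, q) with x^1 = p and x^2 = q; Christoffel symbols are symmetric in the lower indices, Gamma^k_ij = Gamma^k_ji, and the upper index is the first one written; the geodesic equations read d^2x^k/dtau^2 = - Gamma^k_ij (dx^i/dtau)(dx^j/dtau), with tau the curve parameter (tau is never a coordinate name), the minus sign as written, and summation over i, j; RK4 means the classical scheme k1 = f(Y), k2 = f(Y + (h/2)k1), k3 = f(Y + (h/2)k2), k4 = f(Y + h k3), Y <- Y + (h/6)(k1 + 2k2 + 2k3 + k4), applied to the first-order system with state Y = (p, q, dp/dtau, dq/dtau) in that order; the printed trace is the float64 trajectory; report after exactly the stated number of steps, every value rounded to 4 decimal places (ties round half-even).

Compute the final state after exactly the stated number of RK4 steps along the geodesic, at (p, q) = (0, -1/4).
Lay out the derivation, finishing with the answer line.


f(Y) = (dp/dtau, dq/dtau, -Gamma^p_ij Y'^i Y'^j, -Gamma^q_ij Y'^i Y'^j) with the Gammas evaluated at the stage position; h = 0.100000; intermediate values shown to 6 dp
step 0: p = 0.0000, q = -0.2500, dp/dtau = 0.5000, dq/dtau = -0.1250
step 1:
  k1: at (p, q) = (0.000000, -0.250000), (dp/dtau, dq/dtau) = (0.500000, -0.125000); Gamma_ppp = 0.000000, Gamma_ppq = 0.000000, Gamma_pqq = 0.000000, Gamma_qpp = 0.000000, Gamma_qpq = 0.000000, Gamma_qqq = 0.000000; k1 = (0.500000, -0.125000, 0.000000, 0.000000)
  k2: at (p, q) = (0.025000, -0.256250), (dp/dtau, dq/dtau) = (0.500000, -0.125000); Gamma_ppp = 0.000000, Gamma_ppq = 0.000000, Gamma_pqq = 0.000000, Gamma_qpp = 0.000000, Gamma_qpq = 0.000000, Gamma_qqq = 0.000000; k2 = (0.500000, -0.125000, 0.000000, 0.000000)
  k3: at (p, q) = (0.025000, -0.256250), (dp/dtau, dq/dtau) = (0.500000, -0.125000); Gamma_ppp = 0.000000, Gamma_ppq = 0.000000, Gamma_pqq = 0.000000, Gamma_qpp = 0.000000, Gamma_qpq = 0.000000, Gamma_qqq = 0.000000; k3 = (0.500000, -0.125000, 0.000000, 0.000000)
  k4: at (p, q) = (0.050000, -0.262500), (dp/dtau, dq/dtau) = (0.500000, -0.125000); Gamma_ppp = 0.000000, Gamma_ppq = 0.000000, Gamma_pqq = 0.000000, Gamma_qpp = 0.000000, Gamma_qpq = 0.000000, Gamma_qqq = 0.000000; k4 = (0.500000, -0.125000, 0.000000, 0.000000)
  Y <- Y + (h/6)(k1 + 2k2 + 2k3 + k4): p = 0.0500, q = -0.2625, dp/dtau = 0.5000, dq/dtau = -0.1250
step 2:
  k1: at (p, q) = (0.050000, -0.262500), (dp/dtau, dq/dtau) = (0.500000, -0.125000); Gamma_ppp = 0.000000, Gamma_ppq = 0.000000, Gamma_pqq = 0.000000, Gamma_qpp = 0.000000, Gamma_qpq = 0.000000, Gamma_qqq = 0.000000; k1 = (0.500000, -0.125000, 0.000000, 0.000000)
  k2: at (p, q) = (0.075000, -0.268750), (dp/dtau, dq/dtau) = (0.500000, -0.125000); Gamma_ppp = 0.000000, Gamma_ppq = 0.000000, Gamma_pqq = 0.000000, Gamma_qpp = 0.000000, Gamma_qpq = 0.000000, Gamma_qqq = 0.000000; k2 = (0.500000, -0.125000, 0.000000, 0.000000)
  k3: at (p, q) = (0.075000, -0.268750), (dp/dtau, dq/dtau) = (0.500000, -0.125000); Gamma_ppp = 0.000000, Gamma_ppq = 0.000000, Gamma_pqq = 0.000000, Gamma_qpp = 0.000000, Gamma_qpq = 0.000000, Gamma_qqq = 0.000000; k3 = (0.500000, -0.125000, 0.000000, 0.000000)
  k4: at (p, q) = (0.100000, -0.275000), (dp/dtau, dq/dtau) = (0.500000, -0.125000); Gamma_ppp = 0.000000, Gamma_ppq = 0.000000, Gamma_pqq = 0.000000, Gamma_qpp = 0.000000, Gamma_qpq = 0.000000, Gamma_qqq = 0.000000; k4 = (0.500000, -0.125000, 0.000000, 0.000000)
  Y <- Y + (h/6)(k1 + 2k2 + 2k3 + k4): p = 0.1000, q = -0.2750, dp/dtau = 0.5000, dq/dtau = -0.1250
step 3:
  k1: at (p, q) = (0.100000, -0.275000), (dp/dtau, dq/dtau) = (0.500000, -0.125000); Gamma_ppp = 0.000000, Gamma_ppq = 0.000000, Gamma_pqq = 0.000000, Gamma_qpp = 0.000000, Gamma_qpq = 0.000000, Gamma_qqq = 0.000000; k1 = (0.500000, -0.125000, 0.000000, 0.000000)
  k2: at (p, q) = (0.125000, -0.281250), (dp/dtau, dq/dtau) = (0.500000, -0.125000); Gamma_ppp = 0.000000, Gamma_ppq = 0.000000, Gamma_pqq = 0.000000, Gamma_qpp = 0.000000, Gamma_qpq = 0.000000, Gamma_qqq = 0.000000; k2 = (0.500000, -0.125000, 0.000000, 0.000000)
  k3: at (p, q) = (0.125000, -0.281250), (dp/dtau, dq/dtau) = (0.500000, -0.125000); Gamma_ppp = 0.000000, Gamma_ppq = 0.000000, Gamma_pqq = 0.000000, Gamma_qpp = 0.000000, Gamma_qpq = 0.000000, Gamma_qqq = 0.000000; k3 = (0.500000, -0.125000, 0.000000, 0.000000)
  k4: at (p, q) = (0.150000, -0.287500), (dp/dtau, dq/dtau) = (0.500000, -0.125000); Gamma_ppp = 0.000000, Gamma_ppq = 0.000000, Gamma_pqq = 0.000000, Gamma_qpp = 0.000000, Gamma_qpq = 0.000000, Gamma_qqq = 0.000000; k4 = (0.500000, -0.125000, 0.000000, 0.000000)
  Y <- Y + (h/6)(k1 + 2k2 + 2k3 + k4): p = 0.1500, q = -0.2875, dp/dtau = 0.5000, dq/dtau = -0.1250
step 4:
  k1: at (p, q) = (0.150000, -0.287500), (dp/dtau, dq/dtau) = (0.500000, -0.125000); Gamma_ppp = 0.000000, Gamma_ppq = 0.000000, Gamma_pqq = 0.000000, Gamma_qpp = 0.000000, Gamma_qpq = 0.000000, Gamma_qqq = 0.000000; k1 = (0.500000, -0.125000, 0.000000, 0.000000)
  k2: at (p, q) = (0.175000, -0.293750), (dp/dtau, dq/dtau) = (0.500000, -0.125000); Gamma_ppp = 0.000000, Gamma_ppq = 0.000000, Gamma_pqq = 0.000000, Gamma_qpp = 0.000000, Gamma_qpq = 0.000000, Gamma_qqq = 0.000000; k2 = (0.500000, -0.125000, 0.000000, 0.000000)
  k3: at (p, q) = (0.175000, -0.293750), (dp/dtau, dq/dtau) = (0.500000, -0.125000); Gamma_ppp = 0.000000, Gamma_ppq = 0.000000, Gamma_pqq = 0.000000, Gamma_qpp = 0.000000, Gamma_qpq = 0.000000, Gamma_qqq = 0.000000; k3 = (0.500000, -0.125000, 0.000000, 0.000000)
  k4: at (p, q) = (0.200000, -0.300000), (dp/dtau, dq/dtau) = (0.500000, -0.125000); Gamma_ppp = 0.000000, Gamma_ppq = 0.000000, Gamma_pqq = 0.000000, Gamma_qpp = 0.000000, Gamma_qpq = 0.000000, Gamma_qqq = 0.000000; k4 = (0.500000, -0.125000, 0.000000, 0.000000)
  Y <- Y + (h/6)(k1 + 2k2 + 2k3 + k4): p = 0.2000, q = -0.3000, dp/dtau = 0.5000, dq/dtau = -0.1250

Answer: p = 0.2000, q = -0.3000, dp/dtau = 0.5000, dq/dtau = -0.1250
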